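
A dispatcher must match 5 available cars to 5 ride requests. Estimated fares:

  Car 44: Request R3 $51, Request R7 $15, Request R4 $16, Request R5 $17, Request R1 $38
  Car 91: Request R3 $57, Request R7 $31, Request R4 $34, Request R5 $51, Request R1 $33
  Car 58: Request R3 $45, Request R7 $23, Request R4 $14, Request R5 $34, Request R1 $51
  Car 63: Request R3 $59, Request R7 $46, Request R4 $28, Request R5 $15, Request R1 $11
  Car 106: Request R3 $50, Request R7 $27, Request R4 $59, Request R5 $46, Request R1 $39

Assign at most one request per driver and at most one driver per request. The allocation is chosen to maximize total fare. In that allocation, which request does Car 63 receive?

Car 63 receives Request R7.

Optimal: Car 44→Request R3 ($51), Car 91→Request R5 ($51), Car 58→Request R1 ($51), Car 63→Request R7 ($46), Car 106→Request R4 ($59) — total 51+51+51+46+59 = $258.
Column-greedy (each request in turn goes to its best remaining driver) gives $221, worse by 37.
No other one-to-one assignment exceeds $258.
Car 63's own top request is Request R3 ($59), but forcing Car 63→Request R3 and reassigning the rest optimally gives only $235 — worse by 23.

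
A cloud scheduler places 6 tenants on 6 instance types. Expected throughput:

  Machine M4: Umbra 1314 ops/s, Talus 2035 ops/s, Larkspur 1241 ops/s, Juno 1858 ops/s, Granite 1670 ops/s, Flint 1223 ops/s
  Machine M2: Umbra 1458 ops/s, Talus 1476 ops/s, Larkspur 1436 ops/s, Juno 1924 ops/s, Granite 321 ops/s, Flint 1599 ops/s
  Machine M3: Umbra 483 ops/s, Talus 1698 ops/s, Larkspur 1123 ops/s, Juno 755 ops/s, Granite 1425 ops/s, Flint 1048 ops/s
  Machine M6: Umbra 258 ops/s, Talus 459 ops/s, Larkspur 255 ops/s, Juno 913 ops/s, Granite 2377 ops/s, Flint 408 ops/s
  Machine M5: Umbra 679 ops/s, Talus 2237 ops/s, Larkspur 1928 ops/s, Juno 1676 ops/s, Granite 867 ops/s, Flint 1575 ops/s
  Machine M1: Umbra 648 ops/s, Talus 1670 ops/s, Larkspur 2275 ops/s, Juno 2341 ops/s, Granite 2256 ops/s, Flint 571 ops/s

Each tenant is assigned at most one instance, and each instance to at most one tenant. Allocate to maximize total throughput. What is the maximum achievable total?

Maximum total: 11257 ops/s

Treat this as an assignment problem: match each tenant to one instance.
Optimal: Umbra→Machine M4 (1314 ops/s), Talus→Machine M3 (1698 ops/s), Larkspur→Machine M5 (1928 ops/s), Juno→Machine M1 (2341 ops/s), Granite→Machine M6 (2377 ops/s), Flint→Machine M2 (1599 ops/s) — total 1314+1698+1928+2341+2377+1599 = 11257 ops/s.
Column-greedy (each instance in turn goes to its best remaining tenant) gives 8368 ops/s, worse by 2889.
Swapping Talus↔Umbra (Talus→Machine M4 2035 ops/s, Umbra→Machine M3 483 ops/s) loses 494.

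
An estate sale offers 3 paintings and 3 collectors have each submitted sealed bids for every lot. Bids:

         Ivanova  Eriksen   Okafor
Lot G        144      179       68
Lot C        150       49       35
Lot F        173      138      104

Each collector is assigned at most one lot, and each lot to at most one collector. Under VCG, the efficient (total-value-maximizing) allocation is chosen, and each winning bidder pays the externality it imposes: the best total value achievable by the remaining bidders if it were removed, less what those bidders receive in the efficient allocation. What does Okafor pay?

Efficient allocation: Ivanova→Lot C ($150), Eriksen→Lot G ($179), Okafor→Lot F ($104); total welfare W = $433.
Okafor receives Lot F at value $104, so the others get W − 104 = $329.
Without Okafor: best allocation of the remaining 2 bidders over all 3 lots is Ivanova→Lot F ($173), Eriksen→Lot G ($179), total $352.
VCG payment = (others' best without Okafor) − (others' welfare with Okafor) = 352 − 329 = $23.

Okafor pays $23.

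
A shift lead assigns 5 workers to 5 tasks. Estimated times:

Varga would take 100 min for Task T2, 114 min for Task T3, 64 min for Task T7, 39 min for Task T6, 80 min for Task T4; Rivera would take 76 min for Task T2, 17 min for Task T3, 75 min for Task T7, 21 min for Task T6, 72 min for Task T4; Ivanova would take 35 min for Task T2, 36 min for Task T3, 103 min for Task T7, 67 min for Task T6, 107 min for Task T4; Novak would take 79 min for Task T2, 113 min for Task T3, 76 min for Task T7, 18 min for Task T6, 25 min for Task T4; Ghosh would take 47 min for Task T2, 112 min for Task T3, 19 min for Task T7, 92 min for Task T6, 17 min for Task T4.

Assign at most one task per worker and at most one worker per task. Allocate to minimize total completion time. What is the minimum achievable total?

Minimum total: 135 min

This is the linear assignment problem.
Optimal: Varga→Task T6 (39 min), Rivera→Task T3 (17 min), Ivanova→Task T2 (35 min), Novak→Task T4 (25 min), Ghosh→Task T7 (19 min) — total 39+17+35+25+19 = 135 min.
Min-entry greedy (repeatedly take the single cheapest remaining cell) gives 151 min, worse by 16.
Next-best assignment: Varga→Task T7, Rivera→Task T3, Ivanova→Task T2, Novak→Task T6, Ghosh→Task T4 = 151 min.
Swapping Varga↔Ghosh (Varga→Task T7 64 min, Ghosh→Task T6 92 min) adds 98.
Checked against all permutations: 135 min is optimal.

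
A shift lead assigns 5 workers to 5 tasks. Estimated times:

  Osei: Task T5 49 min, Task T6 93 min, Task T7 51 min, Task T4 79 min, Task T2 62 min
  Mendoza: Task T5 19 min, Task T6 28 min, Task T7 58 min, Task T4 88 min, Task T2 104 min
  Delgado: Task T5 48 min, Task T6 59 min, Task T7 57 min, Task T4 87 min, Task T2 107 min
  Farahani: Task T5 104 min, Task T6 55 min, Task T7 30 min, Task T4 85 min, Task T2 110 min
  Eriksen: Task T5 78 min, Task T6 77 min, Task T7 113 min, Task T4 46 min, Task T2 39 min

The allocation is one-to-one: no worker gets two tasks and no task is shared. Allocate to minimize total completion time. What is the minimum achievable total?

Min total: 214 min

Optimal: Osei→Task T2 (62 min), Mendoza→Task T6 (28 min), Delgado→Task T5 (48 min), Farahani→Task T7 (30 min), Eriksen→Task T4 (46 min) — total 62+28+48+30+46 = 214 min.
Row-greedy (each worker in turn takes its cheapest remaining task) gives 258 min, worse by 44.
Next-best assignment: Osei→Task T2, Mendoza→Task T5, Delgado→Task T6, Farahani→Task T7, Eriksen→Task T4 = 216 min.
Swapping Osei↔Delgado (Osei→Task T5 49 min, Delgado→Task T2 107 min) adds 46.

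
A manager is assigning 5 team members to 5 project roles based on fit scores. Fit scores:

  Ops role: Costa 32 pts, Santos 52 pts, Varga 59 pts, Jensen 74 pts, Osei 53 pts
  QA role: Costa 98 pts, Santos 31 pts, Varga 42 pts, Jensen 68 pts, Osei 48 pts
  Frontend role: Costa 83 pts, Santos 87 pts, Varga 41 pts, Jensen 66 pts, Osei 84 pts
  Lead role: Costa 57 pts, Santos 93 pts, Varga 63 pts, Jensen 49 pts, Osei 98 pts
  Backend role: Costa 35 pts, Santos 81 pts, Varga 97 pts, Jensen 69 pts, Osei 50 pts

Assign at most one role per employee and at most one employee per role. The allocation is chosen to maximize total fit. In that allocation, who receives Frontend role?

Santos receives Frontend role.

This is a one-to-one assignment (maximum-weight bipartite matching).
Optimal: Costa→QA role (98 pts), Santos→Frontend role (87 pts), Varga→Backend role (97 pts), Jensen→Ops role (74 pts), Osei→Lead role (98 pts) — total 98+87+97+74+98 = 454 pts.
Row-greedy (each employee in turn takes its best remaining role) gives 446 pts, worse by 8.
Next-best assignment: Costa→QA role, Santos→Lead role, Varga→Backend role, Jensen→Ops role, Osei→Frontend role = 446 pts.
Swapping Osei↔Jensen (Osei→Ops role 53 pts, Jensen→Lead role 49 pts) loses 70.
Santos's own top role is Lead role (93 pts), but forcing Santos→Lead role and reassigning the rest optimally gives only 446 pts — worse by 8.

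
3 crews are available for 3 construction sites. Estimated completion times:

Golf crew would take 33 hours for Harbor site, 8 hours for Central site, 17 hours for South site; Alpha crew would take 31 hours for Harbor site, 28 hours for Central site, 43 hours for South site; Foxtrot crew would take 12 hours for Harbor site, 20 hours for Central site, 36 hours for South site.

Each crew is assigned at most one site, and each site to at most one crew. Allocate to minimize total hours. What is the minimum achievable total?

Treat this as an assignment problem: match each crew to one site.
Optimal: Golf crew→South site (17 hours), Alpha crew→Central site (28 hours), Foxtrot crew→Harbor site (12 hours) — total 17+28+12 = 57 hours.
Column-greedy (each site in turn goes to its cheapest remaining crew) gives 63 hours, worse by 6.
Next-best assignment: Golf crew→Central site, Alpha crew→South site, Foxtrot crew→Harbor site = 63 hours.
Every other assignment is strictly worse.

Minimum total: 57 hours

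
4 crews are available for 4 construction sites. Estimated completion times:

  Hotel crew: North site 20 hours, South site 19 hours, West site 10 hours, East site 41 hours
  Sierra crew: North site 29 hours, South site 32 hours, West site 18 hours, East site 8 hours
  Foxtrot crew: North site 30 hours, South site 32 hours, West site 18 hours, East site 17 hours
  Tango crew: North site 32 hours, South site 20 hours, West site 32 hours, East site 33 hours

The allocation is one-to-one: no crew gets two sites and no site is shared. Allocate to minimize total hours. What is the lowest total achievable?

Treat this as an assignment problem: match each crew to one site.
Optimal: Hotel crew→North site (20 hours), Sierra crew→East site (8 hours), Foxtrot crew→West site (18 hours), Tango crew→South site (20 hours) — total 20+8+18+20 = 66 hours.
Row-greedy (each crew in turn takes its cheapest remaining site) gives 68 hours, worse by 2.

Minimum total: 66 hours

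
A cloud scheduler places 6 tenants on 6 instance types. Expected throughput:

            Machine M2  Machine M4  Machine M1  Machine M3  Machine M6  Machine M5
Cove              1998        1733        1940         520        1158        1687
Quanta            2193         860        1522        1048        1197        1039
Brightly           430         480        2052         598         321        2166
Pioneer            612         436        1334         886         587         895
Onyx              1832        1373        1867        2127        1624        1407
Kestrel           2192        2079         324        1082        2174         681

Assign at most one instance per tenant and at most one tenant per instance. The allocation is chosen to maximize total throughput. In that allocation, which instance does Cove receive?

This is the linear assignment problem.
Optimal: Cove→Machine M4 (1733 ops/s), Quanta→Machine M2 (2193 ops/s), Brightly→Machine M5 (2166 ops/s), Pioneer→Machine M1 (1334 ops/s), Onyx→Machine M3 (2127 ops/s), Kestrel→Machine M6 (2174 ops/s) — total 1733+2193+2166+1334+2127+2174 = 11727 ops/s.
Column-greedy (each instance in turn goes to its best remaining tenant) gives 10504 ops/s, worse by 1223.
Cove's own top instance is Machine M2 (1998 ops/s), but forcing Cove→Machine M2 and reassigning the rest optimally gives only 10901 ops/s — worse by 826.

Cove receives Machine M4.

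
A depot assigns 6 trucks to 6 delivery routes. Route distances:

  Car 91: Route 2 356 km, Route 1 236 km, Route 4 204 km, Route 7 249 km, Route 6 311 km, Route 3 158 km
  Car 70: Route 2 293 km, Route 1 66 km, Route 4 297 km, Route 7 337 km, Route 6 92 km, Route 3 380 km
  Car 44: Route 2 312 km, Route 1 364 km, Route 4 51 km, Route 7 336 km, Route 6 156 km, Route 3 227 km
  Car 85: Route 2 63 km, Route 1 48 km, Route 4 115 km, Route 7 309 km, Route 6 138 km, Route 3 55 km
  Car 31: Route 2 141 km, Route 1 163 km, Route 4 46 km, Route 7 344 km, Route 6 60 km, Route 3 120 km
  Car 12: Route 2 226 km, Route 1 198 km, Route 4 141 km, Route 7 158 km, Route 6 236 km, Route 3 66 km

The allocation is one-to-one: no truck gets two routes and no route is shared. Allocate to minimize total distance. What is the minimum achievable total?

Minimum total: 555 km

Optimal: Car 91→Route 7 (249 km), Car 70→Route 1 (66 km), Car 44→Route 4 (51 km), Car 85→Route 2 (63 km), Car 31→Route 6 (60 km), Car 12→Route 3 (66 km) — total 249+66+51+63+60+66 = 555 km.
Next-best assignment: Car 91→Route 3, Car 70→Route 1, Car 44→Route 4, Car 85→Route 2, Car 31→Route 6, Car 12→Route 7 = 556 km.
Swapping Car 70↔Car 85 (Car 70→Route 2 293 km, Car 85→Route 1 48 km) adds 212.
No other one-to-one assignment undercuts 555 km.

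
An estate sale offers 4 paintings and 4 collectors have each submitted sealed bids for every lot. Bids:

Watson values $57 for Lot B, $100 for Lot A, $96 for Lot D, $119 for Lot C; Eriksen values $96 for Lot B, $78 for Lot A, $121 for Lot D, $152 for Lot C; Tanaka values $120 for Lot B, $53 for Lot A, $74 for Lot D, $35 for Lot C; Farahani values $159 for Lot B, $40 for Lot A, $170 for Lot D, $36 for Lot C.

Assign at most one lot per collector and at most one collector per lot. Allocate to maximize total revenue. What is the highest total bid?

Optimal: Watson→Lot A ($100), Eriksen→Lot C ($152), Tanaka→Lot B ($120), Farahani→Lot D ($170) — total 100+152+120+170 = $542.
Row-greedy (each collector in turn takes its best remaining lot) gives $400, worse by 142.
Next-best assignment: Watson→Lot C, Eriksen→Lot A, Tanaka→Lot B, Farahani→Lot D = $487.
Swapping Watson↔Eriksen (Watson→Lot C $119, Eriksen→Lot A $78) loses 55.

Maximum total: $542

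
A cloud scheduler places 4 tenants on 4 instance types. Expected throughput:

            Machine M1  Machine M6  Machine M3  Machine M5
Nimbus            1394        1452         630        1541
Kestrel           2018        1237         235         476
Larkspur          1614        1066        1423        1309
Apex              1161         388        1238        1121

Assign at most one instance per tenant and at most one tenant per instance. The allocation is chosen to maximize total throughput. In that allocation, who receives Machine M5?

Optimal: Nimbus→Machine M6 (1452 ops/s), Kestrel→Machine M1 (2018 ops/s), Larkspur→Machine M5 (1309 ops/s), Apex→Machine M3 (1238 ops/s) — total 1452+2018+1309+1238 = 6017 ops/s.
Row-greedy (each tenant in turn takes its best remaining instance) gives 5370 ops/s, worse by 647.
Larkspur's own top instance is Machine M1 (1614 ops/s), but forcing Larkspur→Machine M1 and reassigning the rest optimally gives only 5630 ops/s — worse by 387.

Larkspur receives Machine M5.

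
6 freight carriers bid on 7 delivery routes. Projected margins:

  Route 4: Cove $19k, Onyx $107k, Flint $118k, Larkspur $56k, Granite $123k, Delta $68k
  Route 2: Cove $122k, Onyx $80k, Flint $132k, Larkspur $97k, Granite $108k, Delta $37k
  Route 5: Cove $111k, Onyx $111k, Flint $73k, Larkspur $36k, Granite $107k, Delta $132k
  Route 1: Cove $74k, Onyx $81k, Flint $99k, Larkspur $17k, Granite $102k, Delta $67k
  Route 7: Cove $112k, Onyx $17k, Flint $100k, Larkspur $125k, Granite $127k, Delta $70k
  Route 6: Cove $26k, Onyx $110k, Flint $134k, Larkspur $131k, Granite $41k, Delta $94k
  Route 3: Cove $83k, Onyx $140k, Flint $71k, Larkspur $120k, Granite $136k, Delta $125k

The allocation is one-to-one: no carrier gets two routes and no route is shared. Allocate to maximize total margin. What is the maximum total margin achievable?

Optimal: Cove→Route 2 ($122k), Onyx→Route 3 ($140k), Flint→Route 6 ($134k), Larkspur→Route 7 ($125k), Granite→Route 4 ($123k), Delta→Route 5 ($132k) — total 122+140+134+125+123+132 = $776k.
Max-entry greedy (repeatedly take the single best remaining cell) gives $711k, worse by 65.
Next-best assignment: Cove→Route 2, Onyx→Route 3, Flint→Route 4, Larkspur→Route 6, Granite→Route 7, Delta→Route 5 = $770k.

Max total: $776k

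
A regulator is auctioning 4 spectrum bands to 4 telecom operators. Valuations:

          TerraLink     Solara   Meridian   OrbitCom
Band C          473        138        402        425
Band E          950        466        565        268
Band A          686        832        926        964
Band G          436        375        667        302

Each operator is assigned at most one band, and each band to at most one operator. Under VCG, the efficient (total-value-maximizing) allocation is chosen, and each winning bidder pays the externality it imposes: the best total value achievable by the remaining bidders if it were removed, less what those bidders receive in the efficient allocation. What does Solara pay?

Solara pays $539M.

Efficient allocation: TerraLink→Band E ($950M), Solara→Band A ($832M), Meridian→Band G ($667M), OrbitCom→Band C ($425M); total welfare W = $2874M.
Solara receives Band A at value $832M, so the others get W − 832 = $2042M.
Without Solara: best allocation of the remaining 3 bidders over all 4 bands is TerraLink→Band E ($950M), Meridian→Band G ($667M), OrbitCom→Band A ($964M), total $2581M.
VCG payment = (others' best without Solara) − (others' welfare with Solara) = 2581 − 2042 = $539M.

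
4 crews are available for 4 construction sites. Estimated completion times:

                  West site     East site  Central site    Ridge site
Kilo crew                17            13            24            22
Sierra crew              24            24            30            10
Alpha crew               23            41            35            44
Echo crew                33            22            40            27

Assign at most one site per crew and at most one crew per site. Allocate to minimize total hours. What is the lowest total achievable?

Min total: 79 hours

This is a one-to-one assignment (minimum-cost bipartite matching).
Optimal: Kilo crew→Central site (24 hours), Sierra crew→Ridge site (10 hours), Alpha crew→West site (23 hours), Echo crew→East site (22 hours) — total 24+10+23+22 = 79 hours.
Column-greedy (each site in turn goes to its cheapest remaining crew) gives 113 hours, worse by 34.
No other one-to-one assignment undercuts 79 hours.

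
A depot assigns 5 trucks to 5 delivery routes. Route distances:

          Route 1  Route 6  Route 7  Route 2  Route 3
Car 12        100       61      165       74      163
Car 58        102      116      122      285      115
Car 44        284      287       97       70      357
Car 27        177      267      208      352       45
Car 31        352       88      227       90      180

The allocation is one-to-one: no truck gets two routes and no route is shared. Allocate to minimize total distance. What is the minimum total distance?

Min total: 395 km

This is a one-to-one assignment (minimum-cost bipartite matching).
Optimal: Car 12→Route 6 (61 km), Car 58→Route 1 (102 km), Car 44→Route 7 (97 km), Car 27→Route 3 (45 km), Car 31→Route 2 (90 km) — total 61+102+97+45+90 = 395 km.
Column-greedy (each route in turn goes to its cheapest remaining truck) gives 615 km, worse by 220.
Swapping Car 44↔Car 31 (Car 44→Route 2 70 km, Car 31→Route 7 227 km) adds 110.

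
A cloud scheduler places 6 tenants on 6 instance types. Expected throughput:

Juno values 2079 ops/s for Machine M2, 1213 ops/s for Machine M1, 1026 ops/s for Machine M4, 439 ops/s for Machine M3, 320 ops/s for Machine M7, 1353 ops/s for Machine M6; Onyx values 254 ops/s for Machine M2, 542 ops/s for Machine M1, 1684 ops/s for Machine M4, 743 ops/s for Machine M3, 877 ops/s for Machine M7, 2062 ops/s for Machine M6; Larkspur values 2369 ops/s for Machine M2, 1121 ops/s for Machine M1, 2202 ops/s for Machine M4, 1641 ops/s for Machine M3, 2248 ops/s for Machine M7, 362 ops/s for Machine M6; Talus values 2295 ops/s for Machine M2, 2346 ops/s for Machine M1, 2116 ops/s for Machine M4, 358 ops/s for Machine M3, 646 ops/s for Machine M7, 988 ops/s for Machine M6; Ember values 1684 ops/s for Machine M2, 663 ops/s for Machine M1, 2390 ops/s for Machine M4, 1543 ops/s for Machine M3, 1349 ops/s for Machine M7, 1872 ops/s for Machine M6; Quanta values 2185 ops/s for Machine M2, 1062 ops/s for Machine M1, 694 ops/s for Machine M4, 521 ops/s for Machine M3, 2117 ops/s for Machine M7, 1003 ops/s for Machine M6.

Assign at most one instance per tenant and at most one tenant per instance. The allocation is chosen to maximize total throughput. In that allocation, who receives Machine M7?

Optimal: Juno→Machine M2 (2079 ops/s), Onyx→Machine M6 (2062 ops/s), Larkspur→Machine M3 (1641 ops/s), Talus→Machine M1 (2346 ops/s), Ember→Machine M4 (2390 ops/s), Quanta→Machine M7 (2117 ops/s) — total 2079+2062+1641+2346+2390+2117 = 12635 ops/s.
Max-entry greedy (repeatedly take the single best remaining cell) gives 11723 ops/s, worse by 912.
Swapping Juno↔Talus (Juno→Machine M1 1213 ops/s, Talus→Machine M2 2295 ops/s) loses 917.
Quanta's own top instance is Machine M2 (2185 ops/s), but forcing Quanta→Machine M2 and reassigning the rest optimally gives only 11670 ops/s — worse by 965.

Quanta receives Machine M7.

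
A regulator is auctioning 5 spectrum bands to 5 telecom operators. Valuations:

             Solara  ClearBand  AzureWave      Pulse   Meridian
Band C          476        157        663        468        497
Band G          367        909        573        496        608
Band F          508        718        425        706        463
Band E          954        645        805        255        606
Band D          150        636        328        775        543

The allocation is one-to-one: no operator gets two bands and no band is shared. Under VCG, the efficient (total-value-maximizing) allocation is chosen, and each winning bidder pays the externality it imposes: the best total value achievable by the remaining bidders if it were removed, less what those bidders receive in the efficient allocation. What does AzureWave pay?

AzureWave pays $23M.

Efficient allocation: Solara→Band E ($954M), ClearBand→Band G ($909M), AzureWave→Band C ($663M), Pulse→Band F ($706M), Meridian→Band D ($543M); total welfare W = $3775M.
AzureWave receives Band C at value $663M, so the others get W − 663 = $3112M.
Without AzureWave: best allocation of the remaining 4 bidders over all 5 bands is Solara→Band E ($954M), ClearBand→Band G ($909M), Pulse→Band D ($775M), Meridian→Band C ($497M), total $3135M.
VCG payment = (others' best without AzureWave) − (others' welfare with AzureWave) = 3135 − 3112 = $23M.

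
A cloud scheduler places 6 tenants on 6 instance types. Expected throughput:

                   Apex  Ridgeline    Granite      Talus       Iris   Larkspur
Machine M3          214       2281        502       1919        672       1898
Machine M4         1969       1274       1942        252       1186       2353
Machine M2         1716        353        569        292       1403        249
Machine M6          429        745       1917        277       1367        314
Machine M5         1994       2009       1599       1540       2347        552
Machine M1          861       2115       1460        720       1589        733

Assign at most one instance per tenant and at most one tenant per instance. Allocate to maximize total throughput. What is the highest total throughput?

Max total: 12367 ops/s

Optimal: Apex→Machine M2 (1716 ops/s), Ridgeline→Machine M1 (2115 ops/s), Granite→Machine M6 (1917 ops/s), Talus→Machine M3 (1919 ops/s), Iris→Machine M5 (2347 ops/s), Larkspur→Machine M4 (2353 ops/s) — total 1716+2115+1917+1919+2347+2353 = 12367 ops/s.
Row-greedy (each tenant in turn takes its best remaining instance) gives 8654 ops/s, worse by 3713.
Every other assignment is strictly worse.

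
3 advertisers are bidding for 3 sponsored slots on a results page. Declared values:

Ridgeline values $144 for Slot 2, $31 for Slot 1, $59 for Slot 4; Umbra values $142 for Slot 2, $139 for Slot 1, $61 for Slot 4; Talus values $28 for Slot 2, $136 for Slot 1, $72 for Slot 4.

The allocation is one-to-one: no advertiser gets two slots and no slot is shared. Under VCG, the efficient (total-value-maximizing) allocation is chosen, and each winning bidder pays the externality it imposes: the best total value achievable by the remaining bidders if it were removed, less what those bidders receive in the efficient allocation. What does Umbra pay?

Efficient allocation: Ridgeline→Slot 2 ($144), Umbra→Slot 1 ($139), Talus→Slot 4 ($72); total welfare W = $355.
Umbra receives Slot 1 at value $139, so the others get W − 139 = $216.
Without Umbra: best allocation of the remaining 2 bidders over all 3 slots is Ridgeline→Slot 2 ($144), Talus→Slot 1 ($136), total $280.
VCG payment = (others' best without Umbra) − (others' welfare with Umbra) = 280 − 216 = $64.

Umbra pays $64.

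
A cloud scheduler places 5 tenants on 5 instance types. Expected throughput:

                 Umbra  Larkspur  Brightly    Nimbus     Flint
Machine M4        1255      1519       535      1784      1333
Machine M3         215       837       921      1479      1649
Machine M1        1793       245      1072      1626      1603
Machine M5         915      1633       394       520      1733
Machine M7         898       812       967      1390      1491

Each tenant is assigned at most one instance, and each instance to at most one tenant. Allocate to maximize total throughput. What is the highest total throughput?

Maximum total: 7826 ops/s

This is the linear assignment problem.
Optimal: Umbra→Machine M1 (1793 ops/s), Larkspur→Machine M5 (1633 ops/s), Brightly→Machine M7 (967 ops/s), Nimbus→Machine M4 (1784 ops/s), Flint→Machine M3 (1649 ops/s) — total 1793+1633+967+1784+1649 = 7826 ops/s.
Max-entry greedy (repeatedly take the single best remaining cell) gives 7114 ops/s, worse by 712.
Next-best assignment: Umbra→Machine M1, Larkspur→Machine M5, Brightly→Machine M3, Nimbus→Machine M4, Flint→Machine M7 = 7622 ops/s.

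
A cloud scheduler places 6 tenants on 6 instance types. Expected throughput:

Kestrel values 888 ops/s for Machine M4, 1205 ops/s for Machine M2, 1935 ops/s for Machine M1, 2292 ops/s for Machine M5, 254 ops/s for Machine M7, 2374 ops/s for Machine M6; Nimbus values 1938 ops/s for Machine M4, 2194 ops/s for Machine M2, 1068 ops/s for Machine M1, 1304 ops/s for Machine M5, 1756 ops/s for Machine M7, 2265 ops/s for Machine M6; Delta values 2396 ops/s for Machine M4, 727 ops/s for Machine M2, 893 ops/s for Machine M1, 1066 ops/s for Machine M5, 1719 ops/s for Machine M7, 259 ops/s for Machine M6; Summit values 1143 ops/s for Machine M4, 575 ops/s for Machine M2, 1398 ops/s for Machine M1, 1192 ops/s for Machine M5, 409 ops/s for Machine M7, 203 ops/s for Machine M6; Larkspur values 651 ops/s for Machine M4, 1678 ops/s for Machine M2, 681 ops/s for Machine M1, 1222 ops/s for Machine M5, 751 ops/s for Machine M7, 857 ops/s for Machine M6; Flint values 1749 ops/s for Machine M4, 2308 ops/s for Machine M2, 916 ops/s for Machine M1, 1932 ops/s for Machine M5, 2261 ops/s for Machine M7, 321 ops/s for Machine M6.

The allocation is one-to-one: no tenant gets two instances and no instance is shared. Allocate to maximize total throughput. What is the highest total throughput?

Optimal: Kestrel→Machine M5 (2292 ops/s), Nimbus→Machine M6 (2265 ops/s), Delta→Machine M4 (2396 ops/s), Summit→Machine M1 (1398 ops/s), Larkspur→Machine M2 (1678 ops/s), Flint→Machine M7 (2261 ops/s) — total 2292+2265+2396+1398+1678+2261 = 12290 ops/s.
Max-entry greedy (repeatedly take the single best remaining cell) gives 11454 ops/s, worse by 836.

Maximum total: 12290 ops/s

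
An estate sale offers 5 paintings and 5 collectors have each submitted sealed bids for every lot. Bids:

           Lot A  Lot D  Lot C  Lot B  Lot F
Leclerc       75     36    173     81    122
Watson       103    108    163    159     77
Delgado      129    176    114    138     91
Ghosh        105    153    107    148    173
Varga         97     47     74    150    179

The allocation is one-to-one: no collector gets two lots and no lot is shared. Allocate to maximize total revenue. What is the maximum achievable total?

Optimal: Leclerc→Lot C ($173), Watson→Lot B ($159), Delgado→Lot A ($129), Ghosh→Lot D ($153), Varga→Lot F ($179) — total 173+159+129+153+179 = $793.
Max-entry greedy (repeatedly take the single best remaining cell) gives $792, worse by 1.
Next-best assignment: Leclerc→Lot C, Watson→Lot B, Delgado→Lot D, Ghosh→Lot A, Varga→Lot F = $792.
Swapping Leclerc↔Watson (Leclerc→Lot B $81, Watson→Lot C $163) loses 88.
Checked against all permutations: $793 is optimal.

Maximum total: $793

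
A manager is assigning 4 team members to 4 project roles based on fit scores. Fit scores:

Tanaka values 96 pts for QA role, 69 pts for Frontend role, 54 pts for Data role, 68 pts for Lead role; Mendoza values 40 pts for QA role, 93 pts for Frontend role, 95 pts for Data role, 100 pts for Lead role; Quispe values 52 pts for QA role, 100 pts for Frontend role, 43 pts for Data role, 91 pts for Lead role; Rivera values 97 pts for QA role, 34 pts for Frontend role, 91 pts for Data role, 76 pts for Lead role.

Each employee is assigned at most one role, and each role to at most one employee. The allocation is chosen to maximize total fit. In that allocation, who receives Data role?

Rivera receives Data role.

This is a one-to-one assignment (maximum-weight bipartite matching).
Optimal: Tanaka→QA role (96 pts), Mendoza→Lead role (100 pts), Quispe→Frontend role (100 pts), Rivera→Data role (91 pts) — total 96+100+100+91 = 387 pts.
Max-entry greedy (repeatedly take the single best remaining cell) gives 351 pts, worse by 36.
Next-best assignment: Tanaka→QA role, Mendoza→Frontend role, Quispe→Lead role, Rivera→Data role = 371 pts.
Swapping Mendoza↔Rivera (Mendoza→Data role 95 pts, Rivera→Lead role 76 pts) loses 20.
Checked against all permutations: 387 pts is optimal.
Rivera's own top role is QA role (97 pts), but forcing Rivera→QA role and reassigning the rest optimally gives only 360 pts — worse by 27.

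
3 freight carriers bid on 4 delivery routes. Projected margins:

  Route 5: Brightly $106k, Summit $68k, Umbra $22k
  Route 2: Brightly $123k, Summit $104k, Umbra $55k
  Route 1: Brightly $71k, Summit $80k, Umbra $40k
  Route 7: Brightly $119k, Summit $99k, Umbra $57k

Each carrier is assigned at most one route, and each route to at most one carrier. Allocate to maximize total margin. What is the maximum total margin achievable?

Maximum total: $267k

Treat this as an assignment problem: match each carrier to one route.
Optimal: Brightly→Route 5 ($106k), Summit→Route 2 ($104k), Umbra→Route 7 ($57k) — total 106+104+57 = $267k.
Max-entry greedy (repeatedly take the single best remaining cell) gives $262k, worse by 5.
Swapping Umbra↔Brightly (Umbra→Route 5 $22k, Brightly→Route 7 $119k) loses 22.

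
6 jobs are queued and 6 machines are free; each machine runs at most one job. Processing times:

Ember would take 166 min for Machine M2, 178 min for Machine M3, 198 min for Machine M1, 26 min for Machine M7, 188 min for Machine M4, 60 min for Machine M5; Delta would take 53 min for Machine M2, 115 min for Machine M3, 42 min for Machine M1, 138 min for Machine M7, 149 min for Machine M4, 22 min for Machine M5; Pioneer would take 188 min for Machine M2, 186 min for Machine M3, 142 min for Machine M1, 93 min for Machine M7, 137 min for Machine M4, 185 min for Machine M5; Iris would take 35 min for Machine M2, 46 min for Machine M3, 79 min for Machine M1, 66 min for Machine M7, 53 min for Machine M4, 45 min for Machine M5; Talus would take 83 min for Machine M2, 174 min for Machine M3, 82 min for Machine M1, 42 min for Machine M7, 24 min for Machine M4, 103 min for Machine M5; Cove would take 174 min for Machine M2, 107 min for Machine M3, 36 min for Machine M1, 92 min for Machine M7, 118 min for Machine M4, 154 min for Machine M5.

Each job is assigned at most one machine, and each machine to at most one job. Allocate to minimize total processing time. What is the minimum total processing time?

Optimal: Ember→Machine M5 (60 min), Delta→Machine M2 (53 min), Pioneer→Machine M7 (93 min), Iris→Machine M3 (46 min), Talus→Machine M4 (24 min), Cove→Machine M1 (36 min) — total 60+53+93+46+24+36 = 312 min.
Row-greedy (each job in turn takes its cheapest remaining machine) gives 409 min, worse by 97.

Min total: 312 min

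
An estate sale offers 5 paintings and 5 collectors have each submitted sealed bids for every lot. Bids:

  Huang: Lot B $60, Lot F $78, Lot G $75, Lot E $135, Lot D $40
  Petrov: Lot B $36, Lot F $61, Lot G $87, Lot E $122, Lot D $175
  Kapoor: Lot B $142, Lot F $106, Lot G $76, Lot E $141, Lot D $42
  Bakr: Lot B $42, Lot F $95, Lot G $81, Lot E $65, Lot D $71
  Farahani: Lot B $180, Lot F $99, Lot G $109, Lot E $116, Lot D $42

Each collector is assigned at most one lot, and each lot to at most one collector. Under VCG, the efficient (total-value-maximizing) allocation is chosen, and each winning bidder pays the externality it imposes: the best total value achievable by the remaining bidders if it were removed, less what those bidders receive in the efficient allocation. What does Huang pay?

Huang pays $49.

Efficient allocation: Huang→Lot E ($135), Petrov→Lot D ($175), Kapoor→Lot F ($106), Bakr→Lot G ($81), Farahani→Lot B ($180); total welfare W = $677.
Huang receives Lot E at value $135, so the others get W − 135 = $542.
Without Huang: best allocation of the remaining 4 bidders over all 5 lots is Petrov→Lot D ($175), Kapoor→Lot E ($141), Bakr→Lot F ($95), Farahani→Lot B ($180), total $591.
VCG payment = (others' best without Huang) − (others' welfare with Huang) = 591 − 542 = $49.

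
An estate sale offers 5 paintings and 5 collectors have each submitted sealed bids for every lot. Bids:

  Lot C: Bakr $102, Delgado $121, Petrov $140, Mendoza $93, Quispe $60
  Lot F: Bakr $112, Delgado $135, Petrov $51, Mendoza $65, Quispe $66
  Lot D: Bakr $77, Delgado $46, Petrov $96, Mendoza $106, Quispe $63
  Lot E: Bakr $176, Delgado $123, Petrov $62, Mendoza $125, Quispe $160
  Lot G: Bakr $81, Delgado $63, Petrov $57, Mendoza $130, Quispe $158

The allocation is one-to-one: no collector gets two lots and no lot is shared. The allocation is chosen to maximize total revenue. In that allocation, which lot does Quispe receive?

This is a one-to-one assignment (maximum-weight bipartite matching).
Optimal: Bakr→Lot E ($176), Delgado→Lot F ($135), Petrov→Lot C ($140), Mendoza→Lot D ($106), Quispe→Lot G ($158) — total 176+135+140+106+158 = $715.
Row-greedy (each collector in turn takes its best remaining lot) gives $644, worse by 71.
Next-best assignment: Bakr→Lot E, Delgado→Lot F, Petrov→Lot D, Mendoza→Lot C, Quispe→Lot G = $658.
Checked against all permutations: $715 is optimal.
Quispe's own top lot is Lot E ($160), but forcing Quispe→Lot E and reassigning the rest optimally gives only $642 — worse by 73.

Quispe receives Lot G.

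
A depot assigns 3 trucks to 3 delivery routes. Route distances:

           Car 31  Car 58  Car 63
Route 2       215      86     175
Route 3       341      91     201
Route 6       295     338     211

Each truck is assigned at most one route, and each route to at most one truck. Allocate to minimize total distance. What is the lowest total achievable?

Optimal: Car 31→Route 2 (215 km), Car 58→Route 3 (91 km), Car 63→Route 6 (211 km) — total 215+91+211 = 517 km.
Min-entry greedy (repeatedly take the single cheapest remaining cell) gives 582 km, worse by 65.
Next-best assignment: Car 31→Route 6, Car 58→Route 3, Car 63→Route 2 = 561 km.
Swapping Car 58↔Car 63 (Car 58→Route 6 338 km, Car 63→Route 3 201 km) adds 237.
No other one-to-one assignment undercuts 517 km.

Min total: 517 km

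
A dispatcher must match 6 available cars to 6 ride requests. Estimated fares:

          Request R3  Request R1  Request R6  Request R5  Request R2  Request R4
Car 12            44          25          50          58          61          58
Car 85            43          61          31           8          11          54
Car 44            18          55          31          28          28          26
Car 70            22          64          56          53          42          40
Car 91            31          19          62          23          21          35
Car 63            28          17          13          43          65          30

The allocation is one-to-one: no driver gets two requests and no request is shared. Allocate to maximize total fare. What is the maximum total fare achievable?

Optimal: Car 12→Request R4 ($58), Car 85→Request R3 ($43), Car 44→Request R1 ($55), Car 70→Request R5 ($53), Car 91→Request R6 ($62), Car 63→Request R2 ($65) — total 58+43+55+53+62+65 = $336.
Column-greedy (each request in turn goes to its best remaining driver) gives $295, worse by 41.
Next-best assignment: Car 12→Request R3, Car 85→Request R4, Car 44→Request R1, Car 70→Request R5, Car 91→Request R6, Car 63→Request R2 = $333.
Swapping Car 12↔Car 44 (Car 12→Request R1 $25, Car 44→Request R4 $26) loses 62.

Max total: $336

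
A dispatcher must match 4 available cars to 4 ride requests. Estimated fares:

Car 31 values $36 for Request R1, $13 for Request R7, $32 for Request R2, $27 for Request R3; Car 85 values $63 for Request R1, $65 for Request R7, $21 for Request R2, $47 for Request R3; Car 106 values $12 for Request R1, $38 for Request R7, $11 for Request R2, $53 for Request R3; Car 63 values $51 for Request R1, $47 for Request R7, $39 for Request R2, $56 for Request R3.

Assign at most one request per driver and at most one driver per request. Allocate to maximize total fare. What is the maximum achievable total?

Optimal: Car 31→Request R2 ($32), Car 85→Request R7 ($65), Car 106→Request R3 ($53), Car 63→Request R1 ($51) — total 32+65+53+51 = $201.
Next-best assignment: Car 31→Request R2, Car 85→Request R1, Car 106→Request R3, Car 63→Request R7 = $195.

Max total: $201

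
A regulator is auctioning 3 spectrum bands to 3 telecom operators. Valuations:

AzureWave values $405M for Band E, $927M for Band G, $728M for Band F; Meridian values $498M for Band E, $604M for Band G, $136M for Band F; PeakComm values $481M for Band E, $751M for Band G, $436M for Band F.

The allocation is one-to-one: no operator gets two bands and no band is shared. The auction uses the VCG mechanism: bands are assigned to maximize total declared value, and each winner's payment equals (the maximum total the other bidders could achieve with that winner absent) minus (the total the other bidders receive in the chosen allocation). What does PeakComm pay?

Efficient allocation: AzureWave→Band F ($728M), Meridian→Band E ($498M), PeakComm→Band G ($751M); total welfare W = $1977M.
PeakComm receives Band G at value $751M, so the others get W − 751 = $1226M.
Without PeakComm: best allocation of the remaining 2 bidders over all 3 bands is AzureWave→Band G ($927M), Meridian→Band E ($498M), total $1425M.
VCG payment = (others' best without PeakComm) − (others' welfare with PeakComm) = 1425 − 1226 = $199M.

PeakComm pays $199M.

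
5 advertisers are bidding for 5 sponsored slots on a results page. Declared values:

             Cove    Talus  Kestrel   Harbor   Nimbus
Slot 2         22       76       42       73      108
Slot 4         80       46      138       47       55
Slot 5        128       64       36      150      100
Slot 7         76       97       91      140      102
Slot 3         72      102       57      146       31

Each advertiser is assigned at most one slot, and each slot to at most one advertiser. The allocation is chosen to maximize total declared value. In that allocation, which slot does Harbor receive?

Optimal: Cove→Slot 5 ($128), Talus→Slot 7 ($97), Kestrel→Slot 4 ($138), Harbor→Slot 3 ($146), Nimbus→Slot 2 ($108) — total 128+97+138+146+108 = $617.
Row-greedy (each advertiser in turn takes its best remaining slot) gives $616, worse by 1.
Next-best assignment: Cove→Slot 5, Talus→Slot 3, Kestrel→Slot 4, Harbor→Slot 7, Nimbus→Slot 2 = $616.
Harbor's own top slot is Slot 5 ($150), but forcing Harbor→Slot 5 and reassigning the rest optimally gives only $574 — worse by 43.

Harbor receives Slot 3.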